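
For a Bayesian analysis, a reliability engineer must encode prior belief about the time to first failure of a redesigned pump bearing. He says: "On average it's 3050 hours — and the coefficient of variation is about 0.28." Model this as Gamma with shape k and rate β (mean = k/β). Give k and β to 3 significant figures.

For Gamma(k, rate β): mean = k/β, variance = k/β², so CV = 1/√k.
CV = 0.28, hence k = 1/CV² = 12.8.
Then β = k/mean = 12.8/3050 = 0.00418.

k ≈ 12.8, β ≈ 0.00418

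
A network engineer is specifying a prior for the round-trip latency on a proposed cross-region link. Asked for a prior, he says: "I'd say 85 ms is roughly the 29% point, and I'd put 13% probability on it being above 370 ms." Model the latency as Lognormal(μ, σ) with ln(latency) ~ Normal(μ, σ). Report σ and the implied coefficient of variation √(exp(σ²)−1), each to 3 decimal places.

If T ~ Lognormal(μ,σ) then ln T ~ Normal(μ,σ), so the p-quantile of ln T is μ + z_p·σ.
ln(85) = 4.443 and ln(370) = 5.914; z_{0.29} = -0.5534, z_{0.87} = 1.126.
σ = (5.914 − 4.443)/(1.126 − (-0.5534)) = 0.876.
μ = 4.443 − (-0.5534)·0.876 = 4.927.
CV = √(exp(σ²)−1) = √(exp(0.7667)−1) = 1.074.

σ ≈ 0.876, CV ≈ 1.074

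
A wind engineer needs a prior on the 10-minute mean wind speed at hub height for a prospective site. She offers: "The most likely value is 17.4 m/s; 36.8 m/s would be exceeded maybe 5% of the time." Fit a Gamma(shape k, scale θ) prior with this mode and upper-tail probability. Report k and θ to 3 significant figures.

Gamma(k,θ) with k>1 has mode (k−1)θ, so θ = 17.4/(k−1).
Need P(X < 36.8) = 0.95 with θ tied to k this way. Start at k = 2, θ = 17.4: P(X<36.8) ≈ 0.624.
Too low — raise k to concentrate. Iterating converges to k ≈ 5.92.
Then θ = 17.4/(5.92−1) ≈ 3.54.

k ≈ 5.92, θ ≈ 3.54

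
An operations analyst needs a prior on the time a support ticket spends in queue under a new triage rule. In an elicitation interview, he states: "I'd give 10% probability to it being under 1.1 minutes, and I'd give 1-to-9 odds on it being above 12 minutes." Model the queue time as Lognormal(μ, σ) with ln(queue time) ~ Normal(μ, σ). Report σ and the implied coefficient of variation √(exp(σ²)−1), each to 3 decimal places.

If T ~ Lognormal(μ,σ) then ln T ~ Normal(μ,σ), so the p-quantile of ln T is μ + z_p·σ.
ln(1.1) = 0.09531 and ln(12) = 2.485; z_{0.1} = -1.282, z_{0.9} = 1.282.
σ = (2.485 − 0.09531)/(1.282 − (-1.282)) = 0.932.
μ = 0.09531 − (-1.282)·0.932 = 1.290.
CV = √(exp(σ²)−1) = √(exp(0.8692)−1) = 1.177.

σ ≈ 0.932, CV ≈ 1.177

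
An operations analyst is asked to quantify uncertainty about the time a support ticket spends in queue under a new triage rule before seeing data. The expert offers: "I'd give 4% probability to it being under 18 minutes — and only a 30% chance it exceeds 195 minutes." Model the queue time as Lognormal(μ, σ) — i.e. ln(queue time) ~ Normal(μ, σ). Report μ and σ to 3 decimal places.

If T ~ Lognormal(μ,σ) then ln T ~ Normal(μ,σ), so the p-quantile of ln T is μ + z_p·σ.
ln(18) = 2.89 and ln(195) = 5.273; z_{0.04} = -1.751, z_{0.7} = 0.5244.
σ = (5.273 − 2.89)/(0.5244 − (-1.751)) = 1.047.
μ = 2.89 − (-1.751)·1.047 = 4.724.

μ ≈ 4.724, σ ≈ 1.047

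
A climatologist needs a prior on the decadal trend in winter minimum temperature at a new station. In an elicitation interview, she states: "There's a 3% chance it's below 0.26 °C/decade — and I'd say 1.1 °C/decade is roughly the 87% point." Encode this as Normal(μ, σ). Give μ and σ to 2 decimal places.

The p-quantile of Normal(μ,σ) is μ + z_p·σ, with z_{0.03} = -1.881 and z_{0.87} = 1.126.
Eliminate σ: μ = (z₂·x₁ − z₁·x₂)/(z₂ − z₁) = (1.126·0.26 − (-1.881)·1.1)/3.007 = 0.79.
Then σ = (x₂ − x₁)/(z₂ − z₁) = (1.1 − 0.26)/3.007 = 0.28.

μ = 0.79, σ = 0.28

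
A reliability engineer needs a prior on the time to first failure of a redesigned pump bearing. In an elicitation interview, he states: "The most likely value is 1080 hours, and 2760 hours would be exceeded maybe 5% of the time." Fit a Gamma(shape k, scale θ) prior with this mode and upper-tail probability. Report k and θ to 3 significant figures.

k ≈ 4.08, θ ≈ 351

Gamma(k,θ) with k>1 has mode (k−1)θ, so θ = 1080/(k−1).
Need P(X < 2760) = 0.95 with θ tied to k this way. Start at k = 2, θ = 1080: P(X<2760) ≈ 0.724.
Too low — raise k to concentrate. Iterating converges to k ≈ 4.08.
Then θ = 1080/(4.08−1) ≈ 351.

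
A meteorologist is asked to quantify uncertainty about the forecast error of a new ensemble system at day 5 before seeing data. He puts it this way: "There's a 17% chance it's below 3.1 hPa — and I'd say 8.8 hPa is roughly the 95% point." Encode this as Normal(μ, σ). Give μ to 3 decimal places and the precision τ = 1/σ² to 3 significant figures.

For Normal(μ,σ), the p-quantile is μ + z_p·σ. Here z_{0.17} = -0.9542, z_{0.95} = 1.645.
So 3.1 = μ − 0.9542σ and 8.8 = μ + 1.645σ.
Subtracting: σ = (8.8 − 3.1)/(1.645 − (-0.9542)) = 2.193.
Then μ = 3.1 − (-0.9542)·2.193 = 5.193.
Precision τ = 1/σ² = 1/2.193² = 0.208.

μ = 5.193, τ = 0.208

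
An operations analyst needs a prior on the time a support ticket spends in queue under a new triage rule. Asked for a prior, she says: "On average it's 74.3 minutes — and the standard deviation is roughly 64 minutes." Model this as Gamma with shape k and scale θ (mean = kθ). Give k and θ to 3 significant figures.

k ≈ 1.35, θ ≈ 55.1

For Gamma(k, scale θ): mean = kθ, variance = kθ², so CV = 1/√k.
CV = SD/mean = 64/74.3 = 0.8614, hence k = 1/CV² = 1.35.
Then θ = mean/k = 74.3/1.35 = 55.1.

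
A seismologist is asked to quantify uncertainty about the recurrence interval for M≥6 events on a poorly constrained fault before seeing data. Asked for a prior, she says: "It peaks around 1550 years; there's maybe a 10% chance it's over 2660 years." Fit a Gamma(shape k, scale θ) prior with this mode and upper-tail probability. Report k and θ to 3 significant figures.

Gamma(k,θ) with k>1 has mode (k−1)θ, so θ = 1550/(k−1).
Need P(X < 2660) = 0.9 with θ tied to k this way. Start at k = 2, θ = 1550: P(X<2660) ≈ 0.512.
Too low — raise k to concentrate. Iterating converges to k ≈ 7.5.
Then θ = 1550/(7.5−1) ≈ 239.

k ≈ 7.5, θ ≈ 239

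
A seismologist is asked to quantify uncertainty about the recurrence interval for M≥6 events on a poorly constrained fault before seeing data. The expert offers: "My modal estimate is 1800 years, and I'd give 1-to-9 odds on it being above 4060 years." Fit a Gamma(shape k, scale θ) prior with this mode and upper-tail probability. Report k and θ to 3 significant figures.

Gamma(k,θ) with k>1 has mode (k−1)θ, so θ = 1800/(k−1).
Need P(X < 4060) = 0.9 with θ tied to k this way. Start at k = 2, θ = 1800: P(X<4060) ≈ 0.659.
Too low — raise k to concentrate. Iterating converges to k ≈ 3.91.
Then θ = 1800/(3.91−1) ≈ 619.

k ≈ 3.91, θ ≈ 619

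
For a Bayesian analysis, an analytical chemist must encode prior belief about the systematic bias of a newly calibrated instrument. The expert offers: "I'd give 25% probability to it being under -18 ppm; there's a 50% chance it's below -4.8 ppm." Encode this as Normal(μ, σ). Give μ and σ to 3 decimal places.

μ = -4.800, σ = 19.570

The p-quantile of Normal(μ,σ) is μ + z_p·σ, with z_{0.25} = -0.6745 and z_{0.5} = 0.
Eliminate σ: μ = (z₂·x₁ − z₁·x₂)/(z₂ − z₁) = (0·-18 − (-0.6745)·-4.8)/0.6745 = -4.800.
Then σ = (x₂ − x₁)/(z₂ − z₁) = (-4.8 − -18)/0.6745 = 19.570.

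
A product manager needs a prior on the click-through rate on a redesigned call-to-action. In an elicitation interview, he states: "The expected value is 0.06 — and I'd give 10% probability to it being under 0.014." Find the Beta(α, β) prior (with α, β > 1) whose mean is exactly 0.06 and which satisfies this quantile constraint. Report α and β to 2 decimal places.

With mean 0.06 fixed, write α = 0.06s, β = 0.94s where s = α+β.
Need P(θ < 0.014) = 0.1 under Beta(0.06s, 0.94s). Normal approximation: (q−m)/√(m(1−m)/s) ≈ z_{0.1} = -1.28, so s ≈ 0.06·0.94·(-1.28)²/(0.014−0.06)² = 43.8.
At s = 43.8: P(θ<0.014) ≈ 0.043. Adjusting to match 0.1 gives s ≈ 28.15.
So α = 0.06·28.15 ≈ 1.69, β = 0.94·28.15 ≈ 26.46.

α ≈ 1.69, β ≈ 26.46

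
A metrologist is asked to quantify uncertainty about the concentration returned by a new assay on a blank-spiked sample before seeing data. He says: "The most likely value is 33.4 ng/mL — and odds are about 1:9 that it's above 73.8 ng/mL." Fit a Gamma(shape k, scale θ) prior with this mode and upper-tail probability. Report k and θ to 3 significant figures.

Gamma(k,θ) with k>1 has mode (k−1)θ, so θ = 33.4/(k−1).
Need P(X < 73.8) = 0.9 with θ tied to k this way. Start at k = 2, θ = 33.4: P(X<73.8) ≈ 0.648.
Too low — raise k to concentrate. Iterating converges to k ≈ 4.06.
Then θ = 33.4/(4.06−1) ≈ 10.9.

k ≈ 4.06, θ ≈ 10.9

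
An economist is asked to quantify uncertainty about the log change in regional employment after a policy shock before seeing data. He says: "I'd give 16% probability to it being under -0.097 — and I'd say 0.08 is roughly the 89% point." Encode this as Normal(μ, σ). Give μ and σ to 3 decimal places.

μ = -0.018, σ = 0.080

For Normal(μ,σ), the p-quantile is μ + z_p·σ. Here z_{0.16} = -0.9945, z_{0.89} = 1.227.
So -0.097 = μ − 0.9945σ and 0.08 = μ + 1.227σ.
Subtracting: σ = (0.08 − -0.097)/(1.227 − (-0.9945)) = 0.080.
Then μ = -0.097 − (-0.9945)·0.080 = -0.018.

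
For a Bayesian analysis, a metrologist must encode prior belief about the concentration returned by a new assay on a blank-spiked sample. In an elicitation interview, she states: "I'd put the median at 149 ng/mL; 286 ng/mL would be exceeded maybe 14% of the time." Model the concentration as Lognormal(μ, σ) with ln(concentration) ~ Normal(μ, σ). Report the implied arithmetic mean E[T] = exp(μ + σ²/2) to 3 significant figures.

If T ~ Lognormal(μ,σ) then ln T ~ Normal(μ,σ), so the p-quantile of ln T is μ + z_p·σ.
ln(149) = 5.004 and ln(286) = 5.656; z_{0.5} = 0, z_{0.86} = 1.08.
σ = (5.656 − 5.004)/(1.08 − (0)) = 0.604.
μ = 5.004 − (0)·0.604 = 5.004.
E[T] = exp(μ + σ²/2) = exp(5.004 + 0.1821) = 179 ng/mL.

E[T] ≈ 179 ng/mL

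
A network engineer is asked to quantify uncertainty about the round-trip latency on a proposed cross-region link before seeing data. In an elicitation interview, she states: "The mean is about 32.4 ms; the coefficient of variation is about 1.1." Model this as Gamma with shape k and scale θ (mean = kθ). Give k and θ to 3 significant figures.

k ≈ 0.826, θ ≈ 39.2

For Gamma(k, scale θ): mean = kθ, variance = kθ², so CV = 1/√k.
CV = 1.1, hence k = 1/CV² = 0.826.
Then θ = mean/k = 32.4/0.826 = 39.2.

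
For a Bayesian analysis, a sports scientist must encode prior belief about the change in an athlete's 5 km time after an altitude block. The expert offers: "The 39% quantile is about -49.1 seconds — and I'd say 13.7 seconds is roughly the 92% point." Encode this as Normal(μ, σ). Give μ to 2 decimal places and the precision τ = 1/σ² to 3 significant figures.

μ = -38.69, τ = 0.000719

For Normal(μ,σ), the p-quantile is μ + z_p·σ. Here z_{0.39} = -0.2793, z_{0.92} = 1.405.
So -49.1 = μ − 0.2793σ and 13.7 = μ + 1.405σ.
Subtracting: σ = (13.7 − -49.1)/(1.405 − (-0.2793)) = 37.28.
Then μ = -49.1 − (-0.2793)·37.28 = -38.69.
Precision τ = 1/σ² = 1/37.28² = 0.000719.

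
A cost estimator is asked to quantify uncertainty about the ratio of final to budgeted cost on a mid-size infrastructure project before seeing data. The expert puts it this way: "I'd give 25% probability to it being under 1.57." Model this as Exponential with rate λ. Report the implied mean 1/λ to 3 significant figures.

mean ≈ 5.46

P(T < 1.57) = 1 − e^(−λ·1.57) = 0.25, so λ = −ln(1−0.25)/1.57 = −ln(0.75)/1.57 = 0.183.
Mean = 1/λ = 5.46.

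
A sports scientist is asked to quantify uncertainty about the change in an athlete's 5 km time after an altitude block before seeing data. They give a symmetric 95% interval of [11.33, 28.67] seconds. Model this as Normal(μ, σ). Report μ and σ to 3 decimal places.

A symmetric 95% interval runs μ ± z·σ with z = 1.96.
Half-width = 8.67, so σ = 8.67/1.96 = 4.424.
μ is the interval midpoint, 20.000.

μ = 20.000, σ = 4.424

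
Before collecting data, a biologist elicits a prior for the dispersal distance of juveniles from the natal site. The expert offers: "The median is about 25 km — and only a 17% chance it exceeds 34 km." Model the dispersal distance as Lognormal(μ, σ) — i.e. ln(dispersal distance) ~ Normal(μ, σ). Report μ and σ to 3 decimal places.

If T ~ Lognormal(μ,σ) then ln T ~ Normal(μ,σ), so the p-quantile of ln T is μ + z_p·σ.
ln(25) = 3.219 and ln(34) = 3.526; z_{0.5} = 0, z_{0.83} = 0.9542.
σ = (3.526 − 3.219)/(0.9542 − (0)) = 0.322.
μ = 3.219 − (0)·0.322 = 3.219.

μ ≈ 3.219, σ ≈ 0.322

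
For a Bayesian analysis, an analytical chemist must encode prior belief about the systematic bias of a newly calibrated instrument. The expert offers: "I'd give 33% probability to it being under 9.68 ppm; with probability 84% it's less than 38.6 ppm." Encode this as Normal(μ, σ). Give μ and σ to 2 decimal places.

μ = 18.55, σ = 20.16

The p-quantile of Normal(μ,σ) is μ + z_p·σ, with z_{0.33} = -0.4399 and z_{0.84} = 0.9945.
Eliminate σ: μ = (z₂·x₁ − z₁·x₂)/(z₂ − z₁) = (0.9945·9.68 − (-0.4399)·38.6)/1.434 = 18.55.
Then σ = (x₂ − x₁)/(z₂ − z₁) = (38.6 − 9.68)/1.434 = 20.16.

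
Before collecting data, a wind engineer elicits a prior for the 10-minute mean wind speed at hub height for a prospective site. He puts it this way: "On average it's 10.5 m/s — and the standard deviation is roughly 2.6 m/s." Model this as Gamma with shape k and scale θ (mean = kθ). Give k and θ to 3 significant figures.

For Gamma(k, scale θ): mean = kθ, variance = kθ², so CV = 1/√k.
CV = SD/mean = 2.6/10.5 = 0.2476, hence k = 1/CV² = 16.3.
Then θ = mean/k = 10.5/16.3 = 0.644.

k ≈ 16.3, θ ≈ 0.644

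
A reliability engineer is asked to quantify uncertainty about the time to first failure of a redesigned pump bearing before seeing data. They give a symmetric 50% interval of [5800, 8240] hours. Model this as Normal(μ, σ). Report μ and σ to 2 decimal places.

μ = 7020.00, σ = 1808.77

A symmetric 50% interval runs μ ± z·σ with z = 0.6745.
Half-width = 1220, so σ = 1220/0.6745 = 1808.77.
μ is the interval midpoint, 7020.00.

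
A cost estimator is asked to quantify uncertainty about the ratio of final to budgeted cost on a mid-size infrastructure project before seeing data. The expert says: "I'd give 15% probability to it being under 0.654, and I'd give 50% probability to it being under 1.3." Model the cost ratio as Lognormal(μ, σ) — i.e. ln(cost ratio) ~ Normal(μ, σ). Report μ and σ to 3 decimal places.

If T ~ Lognormal(μ,σ) then ln T ~ Normal(μ,σ), so the p-quantile of ln T is μ + z_p·σ.
ln(0.654) = -0.4246 and ln(1.3) = 0.2624; z_{0.15} = -1.036, z_{0.5} = 0.
σ = (0.2624 − -0.4246)/(0 − (-1.036)) = 0.663.
μ = -0.4246 − (-1.036)·0.663 = 0.262.

μ ≈ 0.262, σ ≈ 0.663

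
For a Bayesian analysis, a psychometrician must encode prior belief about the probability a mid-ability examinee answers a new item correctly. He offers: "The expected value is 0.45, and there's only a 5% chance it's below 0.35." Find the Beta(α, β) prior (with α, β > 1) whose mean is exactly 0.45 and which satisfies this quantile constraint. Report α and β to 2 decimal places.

With mean 0.45 fixed, write α = 0.45s, β = 0.55s where s = α+β.
Need P(θ < 0.35) = 0.05 under Beta(0.45s, 0.55s). Normal approximation: (q−m)/√(m(1−m)/s) ≈ z_{0.05} = -1.64, so s ≈ 0.45·0.55·(-1.64)²/(0.35−0.45)² = 67.0.
At s = 67.0: P(θ<0.35) ≈ 0.047. Adjusting to match 0.05 gives s ≈ 64.92.
So α = 0.45·64.92 ≈ 29.21, β = 0.55·64.92 ≈ 35.71.

α ≈ 29.21, β ≈ 35.71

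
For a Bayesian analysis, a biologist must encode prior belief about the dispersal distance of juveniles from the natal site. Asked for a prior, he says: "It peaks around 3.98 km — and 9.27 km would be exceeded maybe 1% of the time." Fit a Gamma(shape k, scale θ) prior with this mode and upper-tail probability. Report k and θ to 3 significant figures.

Gamma(k,θ) with k>1 has mode (k−1)θ, so θ = 3.98/(k−1).
Need P(X < 9.27) = 0.99 with θ tied to k this way. Start at k = 2, θ = 3.98: P(X<9.27) ≈ 0.676.
Too low — raise k to concentrate. Iterating converges to k ≈ 7.67.
Then θ = 3.98/(7.67−1) ≈ 0.597.

k ≈ 7.67, θ ≈ 0.597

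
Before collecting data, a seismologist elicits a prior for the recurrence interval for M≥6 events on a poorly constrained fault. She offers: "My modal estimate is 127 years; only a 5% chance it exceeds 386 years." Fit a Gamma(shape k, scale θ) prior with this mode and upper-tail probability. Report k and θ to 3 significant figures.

k ≈ 3.14, θ ≈ 59.3

Gamma(k,θ) with k>1 has mode (k−1)θ, so θ = 127/(k−1).
Need P(X < 386) = 0.95 with θ tied to k this way. Start at k = 2, θ = 127: P(X<386) ≈ 0.807.
Too low — raise k to concentrate. Iterating converges to k ≈ 3.14.
Then θ = 127/(3.14−1) ≈ 59.3.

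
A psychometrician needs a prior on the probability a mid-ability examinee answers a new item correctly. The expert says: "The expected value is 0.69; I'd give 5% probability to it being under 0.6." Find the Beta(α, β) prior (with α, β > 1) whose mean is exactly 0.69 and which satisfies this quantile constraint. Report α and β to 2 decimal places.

α ≈ 51.92, β ≈ 23.32

With mean 0.69 fixed, write α = 0.69s, β = 0.31s where s = α+β.
Need P(θ < 0.6) = 0.05 under Beta(0.69s, 0.31s). Normal approximation: (q−m)/√(m(1−m)/s) ≈ z_{0.05} = -1.64, so s ≈ 0.69·0.31·(-1.64)²/(0.6−0.69)² = 71.4.
At s = 71.4: P(θ<0.6) ≈ 0.054. Adjusting to match 0.05 gives s ≈ 75.24.
So α = 0.69·75.24 ≈ 51.92, β = 0.31·75.24 ≈ 23.32.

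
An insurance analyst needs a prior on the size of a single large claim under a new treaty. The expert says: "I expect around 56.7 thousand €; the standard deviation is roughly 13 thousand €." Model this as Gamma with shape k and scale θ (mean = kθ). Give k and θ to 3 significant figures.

k ≈ 19, θ ≈ 2.98

For Gamma(k, scale θ): mean = kθ, variance = kθ², so CV = 1/√k.
CV = SD/mean = 13/56.7 = 0.2293, hence k = 1/CV² = 19.
Then θ = mean/k = 56.7/19 = 2.98.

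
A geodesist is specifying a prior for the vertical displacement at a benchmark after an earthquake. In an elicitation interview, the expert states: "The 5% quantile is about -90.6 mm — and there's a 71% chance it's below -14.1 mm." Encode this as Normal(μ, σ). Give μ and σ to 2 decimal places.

The p-quantile of Normal(μ,σ) is μ + z_p·σ, with z_{0.05} = -1.645 and z_{0.71} = 0.5534.
Eliminate σ: μ = (z₂·x₁ − z₁·x₂)/(z₂ − z₁) = (0.5534·-90.6 − (-1.645)·-14.1)/2.198 = -33.36.
Then σ = (x₂ − x₁)/(z₂ − z₁) = (-14.1 − -90.6)/2.198 = 34.80.

μ = -33.36, σ = 34.80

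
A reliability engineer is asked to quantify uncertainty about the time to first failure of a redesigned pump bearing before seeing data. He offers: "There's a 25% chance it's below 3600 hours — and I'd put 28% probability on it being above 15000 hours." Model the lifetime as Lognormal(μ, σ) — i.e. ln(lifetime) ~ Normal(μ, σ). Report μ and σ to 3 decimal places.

If T ~ Lognormal(μ,σ) then ln T ~ Normal(μ,σ), so the p-quantile of ln T is μ + z_p·σ.
ln(3600) = 8.189 and ln(15000) = 9.616; z_{0.25} = -0.6745, z_{0.72} = 0.5828.
σ = (9.616 − 8.189)/(0.5828 − (-0.6745)) = 1.135.
μ = 8.189 − (-0.6745)·1.135 = 8.954.

μ ≈ 8.954, σ ≈ 1.135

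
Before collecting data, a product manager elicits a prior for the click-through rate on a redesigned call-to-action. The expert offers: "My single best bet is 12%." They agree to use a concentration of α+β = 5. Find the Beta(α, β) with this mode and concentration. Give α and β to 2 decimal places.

α = 1.36, β = 3.64

For α,β > 1 the Beta mode is (α−1)/(α+β−2). With α+β = 5, the mode is (α−1)/3.
Set (α−1)/3 = 0.12 → α = 1 + 0.12·3 = 1.36.
β = 5 − α = 3.64.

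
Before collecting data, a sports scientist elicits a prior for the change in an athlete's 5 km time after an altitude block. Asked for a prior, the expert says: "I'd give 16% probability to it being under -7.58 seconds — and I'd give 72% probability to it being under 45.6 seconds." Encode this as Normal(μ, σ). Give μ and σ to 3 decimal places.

The p-quantile of Normal(μ,σ) is μ + z_p·σ, with z_{0.16} = -0.9945 and z_{0.72} = 0.5828.
Eliminate σ: μ = (z₂·x₁ − z₁·x₂)/(z₂ − z₁) = (0.5828·-7.58 − (-0.9945)·45.6)/1.577 = 25.949.
Then σ = (x₂ − x₁)/(z₂ − z₁) = (45.6 − -7.58)/1.577 = 33.716.

μ = 25.949, σ = 33.716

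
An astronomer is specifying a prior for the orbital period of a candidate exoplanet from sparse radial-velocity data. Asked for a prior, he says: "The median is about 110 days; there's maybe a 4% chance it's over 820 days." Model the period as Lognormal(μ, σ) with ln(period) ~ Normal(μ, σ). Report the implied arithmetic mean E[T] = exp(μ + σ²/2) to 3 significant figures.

If T ~ Lognormal(μ,σ) then ln T ~ Normal(μ,σ), so the p-quantile of ln T is μ + z_p·σ.
ln(110) = 4.7 and ln(820) = 6.709; z_{0.5} = 0, z_{0.96} = 1.751.
σ = (6.709 − 4.7)/(1.751 − (0)) = 1.147.
μ = 4.7 − (0)·1.147 = 4.700.
E[T] = exp(μ + σ²/2) = exp(4.700 + 0.6583) = 212 days.

E[T] ≈ 212 days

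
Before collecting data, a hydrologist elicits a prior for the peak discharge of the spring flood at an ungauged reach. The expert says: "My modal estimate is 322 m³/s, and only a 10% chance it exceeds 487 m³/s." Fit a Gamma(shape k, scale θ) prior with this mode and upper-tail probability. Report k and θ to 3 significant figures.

Gamma(k,θ) with k>1 has mode (k−1)θ, so θ = 322/(k−1).
Need P(X < 487) = 0.9 with θ tied to k this way. Start at k = 2, θ = 322: P(X<487) ≈ 0.446.
Too low — raise k to concentrate. Iterating converges to k ≈ 11.9.
Then θ = 322/(11.9−1) ≈ 29.6.

k ≈ 11.9, θ ≈ 29.6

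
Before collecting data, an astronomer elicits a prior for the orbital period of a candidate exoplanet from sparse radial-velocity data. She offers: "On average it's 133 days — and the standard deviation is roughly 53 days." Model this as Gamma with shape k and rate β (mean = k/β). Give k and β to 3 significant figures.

For Gamma(k, rate β): mean = k/β, variance = k/β², so CV = 1/√k.
CV = SD/mean = 53/133 = 0.3985, hence k = 1/CV² = 6.3.
Then β = k/mean = 6.3/133 = 0.0473.

k ≈ 6.3, β ≈ 0.0473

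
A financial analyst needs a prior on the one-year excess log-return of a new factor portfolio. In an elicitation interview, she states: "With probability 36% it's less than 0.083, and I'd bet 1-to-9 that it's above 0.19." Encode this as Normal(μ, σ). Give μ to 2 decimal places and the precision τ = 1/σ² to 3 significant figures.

The p-quantile of Normal(μ,σ) is μ + z_p·σ, with z_{0.36} = -0.3585 and z_{0.9} = 1.282.
Eliminate σ: μ = (z₂·x₁ − z₁·x₂)/(z₂ − z₁) = (1.282·0.083 − (-0.3585)·0.19)/1.64 = 0.11.
Then σ = (x₂ − x₁)/(z₂ − z₁) = (0.19 − 0.083)/1.64 = 0.07.
Precision τ = 1/σ² = 1/0.06524² = 235.

μ = 0.11, τ = 235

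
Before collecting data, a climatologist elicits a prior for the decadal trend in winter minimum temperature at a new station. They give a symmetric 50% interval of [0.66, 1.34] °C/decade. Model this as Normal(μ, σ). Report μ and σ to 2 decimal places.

A symmetric 50% interval runs μ ± z·σ with z = 0.6745.
Half-width = 0.34, so σ = 0.34/0.6745 = 0.50.
μ is the interval midpoint, 1.00.

μ = 1.00, σ = 0.50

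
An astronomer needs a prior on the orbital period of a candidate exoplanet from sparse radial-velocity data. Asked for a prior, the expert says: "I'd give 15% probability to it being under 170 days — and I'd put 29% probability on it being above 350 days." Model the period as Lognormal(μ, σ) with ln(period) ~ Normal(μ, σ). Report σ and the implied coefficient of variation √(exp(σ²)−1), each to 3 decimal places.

σ ≈ 0.454, CV ≈ 0.479

If T ~ Lognormal(μ,σ) then ln T ~ Normal(μ,σ), so the p-quantile of ln T is μ + z_p·σ.
ln(170) = 5.136 and ln(350) = 5.858; z_{0.15} = -1.036, z_{0.71} = 0.5534.
σ = (5.858 − 5.136)/(0.5534 − (-1.036)) = 0.454.
μ = 5.136 − (-1.036)·0.454 = 5.607.
CV = √(exp(σ²)−1) = √(exp(0.2063)−1) = 0.479.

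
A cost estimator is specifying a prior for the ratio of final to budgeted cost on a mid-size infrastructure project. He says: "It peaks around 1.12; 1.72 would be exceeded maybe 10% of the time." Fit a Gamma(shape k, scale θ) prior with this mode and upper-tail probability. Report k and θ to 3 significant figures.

Gamma(k,θ) with k>1 has mode (k−1)θ, so θ = 1.12/(k−1).
Need P(X < 1.72) = 0.9 with θ tied to k this way. Start at k = 2, θ = 1.12: P(X<1.72) ≈ 0.454.
Too low — raise k to concentrate. Iterating converges to k ≈ 11.1.
Then θ = 1.12/(11.1−1) ≈ 0.11.

k ≈ 11.1, θ ≈ 0.11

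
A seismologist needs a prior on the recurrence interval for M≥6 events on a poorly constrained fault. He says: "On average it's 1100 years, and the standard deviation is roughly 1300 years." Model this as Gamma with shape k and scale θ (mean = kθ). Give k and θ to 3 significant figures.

For Gamma(k, scale θ): mean = kθ, variance = kθ², so CV = 1/√k.
CV = SD/mean = 1300/1100 = 1.182, hence k = 1/CV² = 0.716.
Then θ = mean/k = 1100/0.716 = 1540.

k ≈ 0.716, θ ≈ 1540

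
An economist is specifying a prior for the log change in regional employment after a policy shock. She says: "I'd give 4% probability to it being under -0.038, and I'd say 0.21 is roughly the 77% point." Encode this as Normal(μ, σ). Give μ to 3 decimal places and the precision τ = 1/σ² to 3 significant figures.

μ = 0.136, τ = 101

The p-quantile of Normal(μ,σ) is μ + z_p·σ, with z_{0.04} = -1.751 and z_{0.77} = 0.7388.
Eliminate σ: μ = (z₂·x₁ − z₁·x₂)/(z₂ − z₁) = (0.7388·-0.038 − (-1.751)·0.21)/2.49 = 0.136.
Then σ = (x₂ − x₁)/(z₂ − z₁) = (0.21 − -0.038)/2.49 = 0.100.
Precision τ = 1/σ² = 1/0.09962² = 101.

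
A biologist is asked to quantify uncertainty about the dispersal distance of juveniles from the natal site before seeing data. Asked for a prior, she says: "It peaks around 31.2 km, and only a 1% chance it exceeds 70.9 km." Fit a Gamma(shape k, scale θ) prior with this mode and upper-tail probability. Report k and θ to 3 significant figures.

Gamma(k,θ) with k>1 has mode (k−1)θ, so θ = 31.2/(k−1).
Need P(X < 70.9) = 0.99 with θ tied to k this way. Start at k = 2, θ = 31.2: P(X<70.9) ≈ 0.663.
Too low — raise k to concentrate. Iterating converges to k ≈ 8.11.
Then θ = 31.2/(8.11−1) ≈ 4.39.

k ≈ 8.11, θ ≈ 4.39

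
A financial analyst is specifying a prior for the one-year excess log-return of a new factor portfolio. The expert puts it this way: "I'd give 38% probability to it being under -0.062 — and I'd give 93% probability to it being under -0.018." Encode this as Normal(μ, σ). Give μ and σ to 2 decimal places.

μ = -0.05, σ = 0.02

For Normal(μ,σ), the p-quantile is μ + z_p·σ. Here z_{0.38} = -0.3055, z_{0.93} = 1.476.
So -0.062 = μ − 0.3055σ and -0.018 = μ + 1.476σ.
Subtracting: σ = (-0.018 − -0.062)/(1.476 − (-0.3055)) = 0.02.
Then μ = -0.062 − (-0.3055)·0.02 = -0.05.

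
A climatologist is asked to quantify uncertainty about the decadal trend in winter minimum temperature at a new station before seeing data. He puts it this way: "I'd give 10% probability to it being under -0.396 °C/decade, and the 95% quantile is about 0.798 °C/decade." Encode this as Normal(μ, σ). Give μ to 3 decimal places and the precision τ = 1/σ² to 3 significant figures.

μ = 0.127, τ = 6.01

The p-quantile of Normal(μ,σ) is μ + z_p·σ, with z_{0.1} = -1.282 and z_{0.95} = 1.645.
Eliminate σ: μ = (z₂·x₁ − z₁·x₂)/(z₂ − z₁) = (1.645·-0.396 − (-1.282)·0.798)/2.926 = 0.127.
Then σ = (x₂ − x₁)/(z₂ − z₁) = (0.798 − -0.396)/2.926 = 0.408.
Precision τ = 1/σ² = 1/0.408² = 6.01.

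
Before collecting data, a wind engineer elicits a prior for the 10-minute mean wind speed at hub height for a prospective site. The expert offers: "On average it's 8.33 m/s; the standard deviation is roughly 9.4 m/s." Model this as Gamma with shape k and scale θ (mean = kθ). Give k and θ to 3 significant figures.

For Gamma(k, scale θ): mean = kθ, variance = kθ², so CV = 1/√k.
CV = SD/mean = 9.4/8.33 = 1.128, hence k = 1/CV² = 0.785.
Then θ = mean/k = 8.33/0.785 = 10.6.

k ≈ 0.785, θ ≈ 10.6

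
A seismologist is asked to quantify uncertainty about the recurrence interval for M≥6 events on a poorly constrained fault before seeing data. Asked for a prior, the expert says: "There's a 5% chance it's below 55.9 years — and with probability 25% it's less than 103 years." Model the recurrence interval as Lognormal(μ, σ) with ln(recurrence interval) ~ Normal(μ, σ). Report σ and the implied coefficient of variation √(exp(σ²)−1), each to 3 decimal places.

σ ≈ 0.630, CV ≈ 0.698

If T ~ Lognormal(μ,σ) then ln T ~ Normal(μ,σ), so the p-quantile of ln T is μ + z_p·σ.
ln(55.9) = 4.024 and ln(103) = 4.635; z_{0.05} = -1.645, z_{0.25} = -0.6745.
σ = (4.635 − 4.024)/(-0.6745 − (-1.645)) = 0.630.
μ = 4.024 − (-1.645)·0.630 = 5.060.
CV = √(exp(σ²)−1) = √(exp(0.3967)−1) = 0.698.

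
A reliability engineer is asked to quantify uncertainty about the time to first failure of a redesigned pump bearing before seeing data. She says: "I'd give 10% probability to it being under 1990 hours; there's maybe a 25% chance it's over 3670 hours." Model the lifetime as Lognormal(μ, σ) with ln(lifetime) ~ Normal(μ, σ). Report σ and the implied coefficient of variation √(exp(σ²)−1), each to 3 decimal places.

σ ≈ 0.313, CV ≈ 0.321

If T ~ Lognormal(μ,σ) then ln T ~ Normal(μ,σ), so the p-quantile of ln T is μ + z_p·σ.
ln(1990) = 7.596 and ln(3670) = 8.208; z_{0.1} = -1.282, z_{0.75} = 0.6745.
σ = (8.208 − 7.596)/(0.6745 − (-1.282)) = 0.313.
μ = 7.596 − (-1.282)·0.313 = 7.997.
CV = √(exp(σ²)−1) = √(exp(0.0979)−1) = 0.321.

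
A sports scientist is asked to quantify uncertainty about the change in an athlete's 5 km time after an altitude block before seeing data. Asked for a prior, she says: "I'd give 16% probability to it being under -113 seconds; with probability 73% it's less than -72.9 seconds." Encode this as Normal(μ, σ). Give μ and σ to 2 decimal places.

μ = -88.19, σ = 24.95

For Normal(μ,σ), the p-quantile is μ + z_p·σ. Here z_{0.16} = -0.9945, z_{0.73} = 0.6128.
So -113 = μ − 0.9945σ and -72.9 = μ + 0.6128σ.
Subtracting: σ = (-72.9 − -113)/(0.6128 − (-0.9945)) = 24.95.
Then μ = -113 − (-0.9945)·24.95 = -88.19.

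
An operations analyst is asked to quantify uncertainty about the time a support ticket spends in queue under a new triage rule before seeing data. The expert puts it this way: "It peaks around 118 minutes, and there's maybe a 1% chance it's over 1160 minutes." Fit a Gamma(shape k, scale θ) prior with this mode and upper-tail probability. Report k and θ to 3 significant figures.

k ≈ 1.6, θ ≈ 198

Gamma(k,θ) with k>1 has mode (k−1)θ, so θ = 118/(k−1).
Need P(X < 1160) = 0.99 with θ tied to k this way. Start at k = 2, θ = 118: P(X<1160) ≈ 0.999.
Too high — lower k to spread out. Iterating converges to k ≈ 1.6.
Then θ = 118/(1.6−1) ≈ 198.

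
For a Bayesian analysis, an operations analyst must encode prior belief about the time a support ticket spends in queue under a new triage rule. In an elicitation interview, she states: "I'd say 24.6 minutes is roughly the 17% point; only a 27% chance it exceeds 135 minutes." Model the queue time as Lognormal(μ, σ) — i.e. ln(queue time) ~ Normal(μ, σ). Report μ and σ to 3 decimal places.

μ ≈ 4.239, σ ≈ 1.087

If T ~ Lognormal(μ,σ) then ln T ~ Normal(μ,σ), so the p-quantile of ln T is μ + z_p·σ.
ln(24.6) = 3.203 and ln(135) = 4.905; z_{0.17} = -0.9542, z_{0.73} = 0.6128.
σ = (4.905 − 3.203)/(0.6128 − (-0.9542)) = 1.087.
μ = 3.203 − (-0.9542)·1.087 = 4.239.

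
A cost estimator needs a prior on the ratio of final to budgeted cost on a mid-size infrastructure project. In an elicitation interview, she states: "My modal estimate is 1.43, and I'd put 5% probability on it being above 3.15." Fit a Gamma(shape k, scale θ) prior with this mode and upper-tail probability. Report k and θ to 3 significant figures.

k ≈ 5.41, θ ≈ 0.324

Gamma(k,θ) with k>1 has mode (k−1)θ, so θ = 1.43/(k−1).
Need P(X < 3.15) = 0.95 with θ tied to k this way. Start at k = 2, θ = 1.43: P(X<3.15) ≈ 0.646.
Too low — raise k to concentrate. Iterating converges to k ≈ 5.41.
Then θ = 1.43/(5.41−1) ≈ 0.324.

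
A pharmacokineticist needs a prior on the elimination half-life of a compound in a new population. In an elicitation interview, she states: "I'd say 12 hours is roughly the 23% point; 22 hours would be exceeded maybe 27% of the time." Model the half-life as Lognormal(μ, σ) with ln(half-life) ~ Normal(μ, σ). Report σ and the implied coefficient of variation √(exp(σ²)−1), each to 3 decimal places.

σ ≈ 0.448, CV ≈ 0.472

If T ~ Lognormal(μ,σ) then ln T ~ Normal(μ,σ), so the p-quantile of ln T is μ + z_p·σ.
ln(12) = 2.485 and ln(22) = 3.091; z_{0.23} = -0.7388, z_{0.73} = 0.6128.
σ = (3.091 − 2.485)/(0.6128 − (-0.7388)) = 0.448.
μ = 2.485 − (-0.7388)·0.448 = 2.816.
CV = √(exp(σ²)−1) = √(exp(0.2011)−1) = 0.472.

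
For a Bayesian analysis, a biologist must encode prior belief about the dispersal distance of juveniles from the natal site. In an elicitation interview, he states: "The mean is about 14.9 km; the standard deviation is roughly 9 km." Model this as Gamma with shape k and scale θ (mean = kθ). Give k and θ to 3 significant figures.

For Gamma(k, scale θ): mean = kθ, variance = kθ², so CV = 1/√k.
CV = SD/mean = 9/14.9 = 0.604, hence k = 1/CV² = 2.74.
Then θ = mean/k = 14.9/2.74 = 5.44.

k ≈ 2.74, θ ≈ 5.44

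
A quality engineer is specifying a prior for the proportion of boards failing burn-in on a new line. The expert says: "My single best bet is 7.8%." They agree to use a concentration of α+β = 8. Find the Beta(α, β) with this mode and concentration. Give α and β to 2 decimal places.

α = 1.47, β = 6.53

For α,β > 1 the Beta mode is (α−1)/(α+β−2). With α+β = 8, the mode is (α−1)/6.
Set (α−1)/6 = 0.078 → α = 1 + 0.078·6 = 1.47.
β = 8 − α = 6.53.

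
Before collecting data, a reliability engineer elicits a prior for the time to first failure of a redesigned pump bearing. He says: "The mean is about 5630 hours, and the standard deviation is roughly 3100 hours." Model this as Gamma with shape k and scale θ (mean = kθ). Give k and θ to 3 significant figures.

For Gamma(k, scale θ): mean = kθ, variance = kθ², so CV = 1/√k.
CV = SD/mean = 3100/5630 = 0.5506, hence k = 1/CV² = 3.3.
Then θ = mean/k = 5630/3.3 = 1710.

k ≈ 3.3, θ ≈ 1710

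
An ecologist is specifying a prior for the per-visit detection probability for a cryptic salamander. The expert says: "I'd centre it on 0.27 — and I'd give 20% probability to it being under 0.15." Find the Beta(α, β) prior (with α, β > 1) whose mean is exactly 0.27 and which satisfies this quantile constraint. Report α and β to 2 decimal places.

α ≈ 2.71, β ≈ 7.33

With mean 0.27 fixed, write α = 0.27s, β = 0.73s where s = α+β.
Need P(θ < 0.15) = 0.2 under Beta(0.27s, 0.73s). Normal approximation: (q−m)/√(m(1−m)/s) ≈ z_{0.2} = -0.842, so s ≈ 0.27·0.73·(-0.842)²/(0.15−0.27)² = 9.7.
At s = 9.7: P(θ<0.15) ≈ 0.205. Adjusting to match 0.2 gives s ≈ 10.04.
So α = 0.27·10.04 ≈ 2.71, β = 0.73·10.04 ≈ 7.33.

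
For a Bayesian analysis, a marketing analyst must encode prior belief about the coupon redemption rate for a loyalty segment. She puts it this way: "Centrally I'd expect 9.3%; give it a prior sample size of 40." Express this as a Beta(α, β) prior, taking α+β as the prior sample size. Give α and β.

α = 3.72, β = 36.28

Under the effective-sample-size interpretation, Beta(α, β) has prior mean α/(α+β) and prior sample size α+β.
So α+β = 40 and α/(α+β) = 0.093, giving α = 0.093·40 = 3.72 and β = 40 − 3.72 = 36.28.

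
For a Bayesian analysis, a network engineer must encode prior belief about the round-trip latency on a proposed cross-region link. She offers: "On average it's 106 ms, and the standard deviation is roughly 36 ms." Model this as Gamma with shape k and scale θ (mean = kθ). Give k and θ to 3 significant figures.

k ≈ 8.67, θ ≈ 12.2

For Gamma(k, scale θ): mean = kθ, variance = kθ², so CV = 1/√k.
CV = SD/mean = 36/106 = 0.3396, hence k = 1/CV² = 8.67.
Then θ = mean/k = 106/8.67 = 12.2.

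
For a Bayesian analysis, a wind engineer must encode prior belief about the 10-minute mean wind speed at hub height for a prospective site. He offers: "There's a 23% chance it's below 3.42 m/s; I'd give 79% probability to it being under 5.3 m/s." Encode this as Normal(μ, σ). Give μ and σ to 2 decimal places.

μ = 4.32, σ = 1.22

For Normal(μ,σ), the p-quantile is μ + z_p·σ. Here z_{0.23} = -0.7388, z_{0.79} = 0.8064.
So 3.42 = μ − 0.7388σ and 5.3 = μ + 0.8064σ.
Subtracting: σ = (5.3 − 3.42)/(0.8064 − (-0.7388)) = 1.22.
Then μ = 3.42 − (-0.7388)·1.22 = 4.32.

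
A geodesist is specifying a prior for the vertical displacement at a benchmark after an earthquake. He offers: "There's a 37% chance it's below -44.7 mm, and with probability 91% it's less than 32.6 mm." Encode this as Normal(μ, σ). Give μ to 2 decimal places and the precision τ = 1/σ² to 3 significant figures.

μ = -29.36, τ = 0.000468

For Normal(μ,σ), the p-quantile is μ + z_p·σ. Here z_{0.37} = -0.3319, z_{0.91} = 1.341.
So -44.7 = μ − 0.3319σ and 32.6 = μ + 1.341σ.
Subtracting: σ = (32.6 − -44.7)/(1.341 − (-0.3319)) = 46.22.
Then μ = -44.7 − (-0.3319)·46.22 = -29.36.
Precision τ = 1/σ² = 1/46.22² = 0.000468.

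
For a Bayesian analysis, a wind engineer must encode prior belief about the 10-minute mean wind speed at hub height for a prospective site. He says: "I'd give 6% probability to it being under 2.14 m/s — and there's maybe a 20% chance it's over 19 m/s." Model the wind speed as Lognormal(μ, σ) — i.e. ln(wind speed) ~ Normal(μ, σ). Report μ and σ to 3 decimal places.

If T ~ Lognormal(μ,σ) then ln T ~ Normal(μ,σ), so the p-quantile of ln T is μ + z_p·σ.
ln(2.14) = 0.7608 and ln(19) = 2.944; z_{0.06} = -1.555, z_{0.8} = 0.8416.
σ = (2.944 − 0.7608)/(0.8416 − (-1.555)) = 0.911.
μ = 0.7608 − (-1.555)·0.911 = 2.178.

μ ≈ 2.178, σ ≈ 0.911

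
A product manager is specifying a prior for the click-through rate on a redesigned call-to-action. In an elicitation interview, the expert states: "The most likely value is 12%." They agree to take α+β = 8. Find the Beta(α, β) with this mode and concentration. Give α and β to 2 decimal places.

α = 1.72, β = 6.28

For α,β > 1 the Beta mode is (α−1)/(α+β−2). With α+β = 8, the mode is (α−1)/6.
Set (α−1)/6 = 0.12 → α = 1 + 0.12·6 = 1.72.
β = 8 − α = 6.28.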